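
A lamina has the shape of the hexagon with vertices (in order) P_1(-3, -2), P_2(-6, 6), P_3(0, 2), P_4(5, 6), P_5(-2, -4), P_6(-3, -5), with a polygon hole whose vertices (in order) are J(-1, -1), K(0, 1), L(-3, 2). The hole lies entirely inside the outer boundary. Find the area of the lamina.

32

Outer boundary:
Σ = (-30) + (-12) + (-10) + (-8) + (-2) + (-9) = -71
Area = |Σ|/2 = 35.5.
Hole:
Σ = (-1) + (3) + (5) = 7
Area = |Σ|/2 = 3.5.
Net area = 35.5 − 3.5 = 32.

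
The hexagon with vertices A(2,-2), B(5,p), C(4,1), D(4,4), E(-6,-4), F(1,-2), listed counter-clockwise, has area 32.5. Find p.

Write out the shoelace sum; only the two edges meeting at B involve p:
2·Area = [(2·p − 5·(-2)) + (5·1 − 4·p)] + 38
       = -2·p + 53 = 65
⇒ p = -6.

-6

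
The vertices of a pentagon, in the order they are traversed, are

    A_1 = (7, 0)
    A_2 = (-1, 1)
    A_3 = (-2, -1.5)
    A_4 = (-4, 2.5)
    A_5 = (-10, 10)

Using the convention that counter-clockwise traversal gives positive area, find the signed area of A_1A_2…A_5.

-42.75

Apply the surveyor's formula: 2A = Σ (x_i·y_{i+1} − x_{i+1}·y_i), indices taken mod 5.
A_1→A_2: (7)(1) − (-1)(0) = 7
A_2→A_3: (-1)(-1.5) − (-2)(1) = 3.5
A_3→A_4: (-2)(2.5) − (-4)(-1.5) = -11
A_4→A_5: (-4)(10) − (-10)(2.5) = -15
A_5→A_1: (-10)(0) − (7)(10) = -70
Σ = -85.5
Signed area = Σ/2 = -42.75 (negative ⇒ clockwise traversal).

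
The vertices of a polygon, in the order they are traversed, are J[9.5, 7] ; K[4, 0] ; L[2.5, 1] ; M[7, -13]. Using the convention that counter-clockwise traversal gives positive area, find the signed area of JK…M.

54.5

Σ = (-28) + (4) + (-39.5) + (172.5) = 109
Signed area = Σ/2 = 54.5 (positive ⇒ counter-clockwise traversal).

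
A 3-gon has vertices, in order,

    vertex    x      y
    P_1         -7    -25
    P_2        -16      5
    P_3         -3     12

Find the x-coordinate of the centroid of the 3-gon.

-26/3

Apply Gauss's area formula. First the cross-terms c_i = x_i·y_{i+1} − x_{i+1}·y_i:
  -435, -177, 159  ⇒  2A = -453, A = -226.5.
Then Σ (x_i + x_{i+1})·c_i = 11778, so x̄ = 11778 / (6·(-226.5)) = -26/3.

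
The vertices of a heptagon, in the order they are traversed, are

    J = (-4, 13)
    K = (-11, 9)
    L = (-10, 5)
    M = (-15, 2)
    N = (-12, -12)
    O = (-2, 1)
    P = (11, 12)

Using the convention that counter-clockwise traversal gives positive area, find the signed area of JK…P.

Apply the surveyor's formula: 2A = Σ (x_i·y_{i+1} − x_{i+1}·y_i), indices taken mod 7.
J→K: (-4)(9) − (-11)(13) = 107
K→L: (-11)(5) − (-10)(9) = 35
L→M: (-10)(2) − (-15)(5) = 55
M→N: (-15)(-12) − (-12)(2) = 204
N→O: (-12)(1) − (-2)(-12) = -36
O→P: (-2)(12) − (11)(1) = -35
P→J: (11)(13) − (-4)(12) = 191
Σ = 521
Signed area = Σ/2 = 260.5 (positive ⇒ counter-clockwise traversal).

260.5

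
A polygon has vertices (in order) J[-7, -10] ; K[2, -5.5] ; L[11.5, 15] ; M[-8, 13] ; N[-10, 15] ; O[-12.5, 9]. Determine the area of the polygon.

358.375

J→K: (-7)(-5.5) − (2)(-10) = 58.5
K→L: (2)(15) − (11.5)(-5.5) = 93.25
L→M: (11.5)(13) − (-8)(15) = 269.5
M→N: (-8)(15) − (-10)(13) = 10
N→O: (-10)(9) − (-12.5)(15) = 97.5
O→J: (-12.5)(-10) − (-7)(9) = 188
Σ = 716.75
Area = |Σ|/2 = 358.375.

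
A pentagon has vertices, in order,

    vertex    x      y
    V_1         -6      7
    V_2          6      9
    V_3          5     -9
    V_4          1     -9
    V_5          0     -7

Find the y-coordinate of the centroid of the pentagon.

Apply the shoelace (surveyor's) formula. First the cross-terms c_i = x_i·y_{i+1} − x_{i+1}·y_i:
  -96, -99, -36, -7, -42  ⇒  2A = -280, A = -140.
Then Σ (y_i + y_{i+1})·c_i = -776, so ȳ = -776 / (6·(-140)) = 97/105.

97/105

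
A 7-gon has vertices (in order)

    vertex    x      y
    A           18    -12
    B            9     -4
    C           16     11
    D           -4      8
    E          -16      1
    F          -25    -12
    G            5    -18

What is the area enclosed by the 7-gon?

A→B: (18)(-4) − (9)(-12) = 36
B→C: (9)(11) − (16)(-4) = 163
C→D: (16)(8) − (-4)(11) = 172
D→E: (-4)(1) − (-16)(8) = 124
E→F: (-16)(-12) − (-25)(1) = 217
F→G: (-25)(-18) − (5)(-12) = 510
G→A: (5)(-12) − (18)(-18) = 264
Σ = 1486
Area = |Σ|/2 = 743.

743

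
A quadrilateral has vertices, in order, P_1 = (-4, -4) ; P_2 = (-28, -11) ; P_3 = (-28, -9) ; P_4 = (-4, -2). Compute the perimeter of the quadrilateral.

|P_1P_2| = √((-24)² + (-7)²) = √625 = 25
|P_2P_3| = √((0)² + (2)²) = √4 = 2
|P_3P_4| = √((24)² + (7)²) = √625 = 25
|P_4P_1| = √((0)² + (-2)²) = √4 = 2
Perimeter = 25 + 2 + 25 + 2 = 54.

54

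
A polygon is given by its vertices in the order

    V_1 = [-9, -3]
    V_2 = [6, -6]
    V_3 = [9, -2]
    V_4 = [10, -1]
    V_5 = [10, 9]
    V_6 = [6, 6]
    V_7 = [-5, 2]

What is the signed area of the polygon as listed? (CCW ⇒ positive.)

Apply the shoelace formula: 2A = Σ (x_i·y_{i+1} − x_{i+1}·y_i), indices taken mod 7.
Cross-terms: 72, 42, 11, 100, 6, 42, 33  ⇒  Σ = 306
Signed area = Σ/2 = 153 (positive ⇒ counter-clockwise traversal).

153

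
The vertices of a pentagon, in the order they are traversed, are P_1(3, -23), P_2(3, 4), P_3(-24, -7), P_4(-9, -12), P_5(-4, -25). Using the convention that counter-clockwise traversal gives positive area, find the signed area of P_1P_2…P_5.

362.5

Apply the shoelace formula: 2A = Σ (x_i·y_{i+1} − x_{i+1}·y_i), indices taken mod 5.
Cross-terms: 81, 75, 225, 177, 167  ⇒  Σ = 725
Signed area = Σ/2 = 362.5 (positive ⇒ counter-clockwise traversal).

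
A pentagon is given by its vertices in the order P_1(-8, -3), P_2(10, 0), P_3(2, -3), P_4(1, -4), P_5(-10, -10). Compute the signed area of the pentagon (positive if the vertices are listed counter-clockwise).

-52.5

Σ = (30) + (-30) + (-5) + (-50) + (-50) = -105
Signed area = Σ/2 = -52.5 (negative ⇒ clockwise traversal).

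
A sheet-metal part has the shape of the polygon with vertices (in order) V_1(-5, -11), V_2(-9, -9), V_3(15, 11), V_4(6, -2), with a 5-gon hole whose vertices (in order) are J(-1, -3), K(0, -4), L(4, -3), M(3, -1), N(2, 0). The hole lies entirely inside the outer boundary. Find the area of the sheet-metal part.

Outer boundary:
Σ = (-54) + (36) + (-96) + (-76) = -190
Area = |Σ|/2 = 95.
Hole:
Apply the shoelace (surveyor's) formula: 2A = Σ (x_i·y_{i+1} − x_{i+1}·y_i), indices taken mod 5.
Cross-terms: 4, 16, 5, 2, -6  ⇒  Σ = 21
Area = |Σ|/2 = 10.5.
Net area = 95 − 10.5 = 84.5.

84.5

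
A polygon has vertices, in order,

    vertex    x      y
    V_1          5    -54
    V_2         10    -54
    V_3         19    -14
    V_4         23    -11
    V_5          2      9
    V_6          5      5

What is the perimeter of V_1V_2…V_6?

|V_1V_2| = √((5)² + (0)²) = √25 = 5
|V_2V_3| = √((9)² + (40)²) = √1681 = 41
|V_3V_4| = √((4)² + (3)²) = √25 = 5
|V_4V_5| = √((-21)² + (20)²) = √841 = 29
|V_5V_6| = √((3)² + (-4)²) = √25 = 5
|V_6V_1| = √((0)² + (-59)²) = √3481 = 59
Perimeter = 5 + 41 + 5 + 29 + 5 + 59 = 144.

144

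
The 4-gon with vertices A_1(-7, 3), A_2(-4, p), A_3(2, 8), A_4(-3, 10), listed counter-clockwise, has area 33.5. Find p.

The doubled signed area Σ (x_i y_{i+1} − x_{i+1} y_i) is linear in p.
With p=0 it equals 85; the coefficient of p is -9 (from the two edges through A_2).
So -9·p + 85 = 2·33.5 = 67 ⇒ p = 2.

2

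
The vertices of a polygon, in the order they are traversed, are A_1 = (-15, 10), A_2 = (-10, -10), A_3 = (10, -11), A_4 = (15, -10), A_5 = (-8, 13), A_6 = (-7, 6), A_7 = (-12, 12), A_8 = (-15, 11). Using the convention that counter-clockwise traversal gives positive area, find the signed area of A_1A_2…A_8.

Apply the surveyor's formula: 2A = Σ (x_i·y_{i+1} − x_{i+1}·y_i), indices taken mod 8.
Σ = (250) + (210) + (65) + (115) + (43) + (-12) + (48) + (15) = 734
Signed area = Σ/2 = 367 (positive ⇒ counter-clockwise traversal).

367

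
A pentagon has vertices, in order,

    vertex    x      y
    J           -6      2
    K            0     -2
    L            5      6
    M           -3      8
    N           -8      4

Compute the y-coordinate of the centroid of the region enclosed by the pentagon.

127/35

Apply the surveyor's formula. First the cross-terms c_i = x_i·y_{i+1} − x_{i+1}·y_i:
  12, 10, 58, 52, 8  ⇒  2A = 140, A = 70.
Then Σ (y_i + y_{i+1})·c_i = 1524, so ȳ = 1524 / (6·70) = 127/35.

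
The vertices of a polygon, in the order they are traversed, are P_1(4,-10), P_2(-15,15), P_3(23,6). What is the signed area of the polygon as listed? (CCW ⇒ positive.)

Apply Gauss's area formula: 2A = Σ (x_i·y_{i+1} − x_{i+1}·y_i), indices taken mod 3.
Cross-terms: -90, -435, -254  ⇒  Σ = -779
Signed area = Σ/2 = -389.5 (negative ⇒ clockwise traversal).

-389.5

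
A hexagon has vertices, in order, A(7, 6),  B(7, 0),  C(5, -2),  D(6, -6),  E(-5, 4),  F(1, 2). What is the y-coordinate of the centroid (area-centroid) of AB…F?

Apply Gauss's area formula. First the cross-terms c_i = x_i·y_{i+1} − x_{i+1}·y_i:
  -42, -14, -18, -6, -14, -8  ⇒  2A = -102, A = -51.
Then Σ (y_i + y_{i+1})·c_i = -216, so ȳ = -216 / (6·(-51)) = 12/17.

12/17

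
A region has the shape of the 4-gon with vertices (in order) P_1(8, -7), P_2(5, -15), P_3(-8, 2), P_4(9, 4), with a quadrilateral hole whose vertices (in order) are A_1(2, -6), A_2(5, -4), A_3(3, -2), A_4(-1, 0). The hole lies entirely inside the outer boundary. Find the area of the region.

156

Outer boundary:
Apply the surveyor's formula: 2A = Σ (x_i·y_{i+1} − x_{i+1}·y_i), indices taken mod 4.
Cross-terms: -85, -110, -50, -95  ⇒  Σ = -340
Area = |Σ|/2 = 170.
Hole:
Apply the surveyor's formula: 2A = Σ (x_i·y_{i+1} − x_{i+1}·y_i), indices taken mod 4.
A_1→A_2: (2)(-4) − (5)(-6) = 22
A_2→A_3: (5)(-2) − (3)(-4) = 2
A_3→A_4: (3)(0) − (-1)(-2) = -2
A_4→A_1: (-1)(-6) − (2)(0) = 6
Σ = 28
Area = |Σ|/2 = 14.
Net area = 170 − 14 = 156.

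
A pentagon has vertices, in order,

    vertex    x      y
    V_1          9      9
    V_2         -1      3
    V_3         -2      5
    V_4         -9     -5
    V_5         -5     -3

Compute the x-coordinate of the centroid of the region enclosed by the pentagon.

-35/19

Apply the shoelace formula. First the cross-terms c_i = x_i·y_{i+1} − x_{i+1}·y_i:
  36, 1, 55, 2, -18  ⇒  2A = 76, A = 38.
Then Σ (x_i + x_{i+1})·c_i = -420, so x̄ = -420 / (6·38) = -35/19.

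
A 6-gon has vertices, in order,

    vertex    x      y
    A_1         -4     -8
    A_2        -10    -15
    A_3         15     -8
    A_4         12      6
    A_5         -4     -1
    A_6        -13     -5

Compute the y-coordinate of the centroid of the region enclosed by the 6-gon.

Apply Gauss's area formula. First the cross-terms c_i = x_i·y_{i+1} − x_{i+1}·y_i:
  -20, 305, 186, 12, 7, 84  ⇒  2A = 574, A = 287.
Then Σ (y_i + y_{i+1})·c_i = -8001, so ȳ = -8001 / (6·287) = -381/82.

-381/82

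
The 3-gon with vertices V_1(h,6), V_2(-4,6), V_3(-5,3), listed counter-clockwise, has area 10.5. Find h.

3

Write out the shoelace sum; only the two edges meeting at V_1 involve h:
2·Area = [((-5)·6 − h·3) + (h·6 − (-4)·6)] + 18
       = 3·h + 12 = 21
⇒ h = 3.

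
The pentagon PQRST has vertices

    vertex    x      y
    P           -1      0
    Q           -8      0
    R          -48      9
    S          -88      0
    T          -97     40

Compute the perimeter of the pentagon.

234

|PQ| = √((-7)² + (0)²) = √49 = 7
|QR| = √((-40)² + (9)²) = √1681 = 41
|RS| = √((-40)² + (-9)²) = √1681 = 41
|ST| = √((-9)² + (40)²) = √1681 = 41
|TP| = √((96)² + (-40)²) = √10816 = 104
Perimeter = 7 + 41 + 41 + 41 + 104 = 234.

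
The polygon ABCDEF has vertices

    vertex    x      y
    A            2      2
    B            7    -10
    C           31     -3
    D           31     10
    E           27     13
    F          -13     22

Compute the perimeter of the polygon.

|AB| = √((5)² + (-12)²) = √169 = 13
|BC| = √((24)² + (7)²) = √625 = 25
|CD| = √((0)² + (13)²) = √169 = 13
|DE| = √((-4)² + (3)²) = √25 = 5
|EF| = √((-40)² + (9)²) = √1681 = 41
|FA| = √((15)² + (-20)²) = √625 = 25
Perimeter = 13 + 25 + 13 + 5 + 41 + 25 = 122.

122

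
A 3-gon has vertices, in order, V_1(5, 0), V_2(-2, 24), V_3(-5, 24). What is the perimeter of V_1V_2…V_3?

54

|V_1V_2| = √((-7)² + (24)²) = √625 = 25
|V_2V_3| = √((-3)² + (0)²) = √9 = 3
|V_3V_1| = √((10)² + (-24)²) = √676 = 26
Perimeter = 25 + 3 + 26 = 54.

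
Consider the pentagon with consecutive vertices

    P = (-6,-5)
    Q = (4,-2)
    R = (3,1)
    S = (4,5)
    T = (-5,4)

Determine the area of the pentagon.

Apply the surveyor's formula: 2A = Σ (x_i·y_{i+1} − x_{i+1}·y_i), indices taken mod 5.
P→Q: (-6)(-2) − (4)(-5) = 32
Q→R: (4)(1) − (3)(-2) = 10
R→S: (3)(5) − (4)(1) = 11
S→T: (4)(4) − (-5)(5) = 41
T→P: (-5)(-5) − (-6)(4) = 49
Σ = 143
Area = |Σ|/2 = 71.5.

71.5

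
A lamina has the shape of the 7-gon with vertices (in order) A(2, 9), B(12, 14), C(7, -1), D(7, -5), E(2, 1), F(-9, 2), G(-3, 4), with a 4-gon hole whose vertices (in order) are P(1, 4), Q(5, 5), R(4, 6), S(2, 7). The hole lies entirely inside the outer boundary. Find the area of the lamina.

Outer boundary:
Apply Gauss's area formula: 2A = Σ (x_i·y_{i+1} − x_{i+1}·y_i), indices taken mod 7.
A→B: (2)(14) − (12)(9) = -80
B→C: (12)(-1) − (7)(14) = -110
C→D: (7)(-5) − (7)(-1) = -28
D→E: (7)(1) − (2)(-5) = 17
E→F: (2)(2) − (-9)(1) = 13
F→G: (-9)(4) − (-3)(2) = -30
G→A: (-3)(9) − (2)(4) = -35
Σ = -253
Area = |Σ|/2 = 126.5.
Hole:
Apply the shoelace (surveyor's) formula: 2A = Σ (x_i·y_{i+1} − x_{i+1}·y_i), indices taken mod 4.
Σ = (-15) + (10) + (16) + (1) = 12
Area = |Σ|/2 = 6.
Net area = 126.5 − 6 = 120.5.

120.5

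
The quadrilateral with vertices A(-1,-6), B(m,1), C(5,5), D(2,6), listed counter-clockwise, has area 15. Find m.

Write out the shoelace sum; only the two edges meeting at B involve m:
2·Area = [((-1)·1 − m·(-6)) + (m·5 − 5·1)] + 14
       = 11·m + 8 = 30
⇒ m = 2.

2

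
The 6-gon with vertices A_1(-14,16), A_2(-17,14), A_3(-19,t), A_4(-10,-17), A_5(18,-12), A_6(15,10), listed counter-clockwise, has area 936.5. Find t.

-6

Write out the shoelace sum; only the two edges meeting at A_3 involve t:
2·Area = [((-17)·t − (-19)·14) + ((-19)·(-17) − (-10)·t)] + 1242
       = -7·t + 1831 = 1873
⇒ t = -6.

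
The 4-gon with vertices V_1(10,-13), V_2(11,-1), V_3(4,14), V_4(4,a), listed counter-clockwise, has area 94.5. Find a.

The doubled signed area Σ (x_i y_{i+1} − x_{i+1} y_i) is linear in a.
With a=0 it equals 183; the coefficient of a is -6 (from the two edges through V_4).
So -6·a + 183 = 2·94.5 = 189 ⇒ a = -1.

-1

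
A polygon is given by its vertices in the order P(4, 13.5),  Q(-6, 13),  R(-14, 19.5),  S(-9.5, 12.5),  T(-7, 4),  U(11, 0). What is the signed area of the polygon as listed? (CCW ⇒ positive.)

181.125

Apply Gauss's area formula: 2A = Σ (x_i·y_{i+1} − x_{i+1}·y_i), indices taken mod 6.
Σ = (133) + (65) + (10.25) + (49.5) + (-44) + (148.5) = 362.25
Signed area = Σ/2 = 181.125 (positive ⇒ counter-clockwise traversal).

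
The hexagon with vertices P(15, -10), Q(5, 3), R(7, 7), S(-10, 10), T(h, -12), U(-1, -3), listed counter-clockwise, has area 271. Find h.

-10

Write out the shoelace sum; only the two edges meeting at T involve h:
2·Area = [((-10)·(-12) − h·10) + (h·(-3) − (-1)·(-12))] + 304
       = -13·h + 412 = 542
⇒ h = -10.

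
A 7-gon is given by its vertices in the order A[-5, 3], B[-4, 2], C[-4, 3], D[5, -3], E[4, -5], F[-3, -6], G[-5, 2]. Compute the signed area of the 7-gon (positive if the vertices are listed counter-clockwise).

Cross-terms: 2, -4, -3, -13, -39, -36, -5  ⇒  Σ = -98
Signed area = Σ/2 = -49 (negative ⇒ clockwise traversal).

-49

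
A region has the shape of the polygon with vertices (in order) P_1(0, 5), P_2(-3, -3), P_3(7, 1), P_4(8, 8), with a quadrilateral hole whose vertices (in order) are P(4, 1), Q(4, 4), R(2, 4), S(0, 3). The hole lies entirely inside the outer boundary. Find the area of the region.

Outer boundary:
Apply the shoelace (surveyor's) formula: 2A = Σ (x_i·y_{i+1} − x_{i+1}·y_i), indices taken mod 4.
P_1→P_2: (0)(-3) − (-3)(5) = 15
P_2→P_3: (-3)(1) − (7)(-3) = 18
P_3→P_4: (7)(8) − (8)(1) = 48
P_4→P_1: (8)(5) − (0)(8) = 40
Σ = 121
Area = |Σ|/2 = 60.5.
Hole:
Apply the shoelace formula: 2A = Σ (x_i·y_{i+1} − x_{i+1}·y_i), indices taken mod 4.
P→Q: (4)(4) − (4)(1) = 12
Q→R: (4)(4) − (2)(4) = 8
R→S: (2)(3) − (0)(4) = 6
S→P: (0)(1) − (4)(3) = -12
Σ = 14
Area = |Σ|/2 = 7.
Net area = 60.5 − 7 = 53.5.

53.5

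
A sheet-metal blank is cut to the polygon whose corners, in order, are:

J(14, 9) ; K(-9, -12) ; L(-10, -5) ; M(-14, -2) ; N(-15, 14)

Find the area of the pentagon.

Apply the surveyor's formula: 2A = Σ (x_i·y_{i+1} − x_{i+1}·y_i), indices taken mod 5.
Cross-terms: -87, -75, -50, -226, -331  ⇒  Σ = -769
Area = |Σ|/2 = 384.5.

384.5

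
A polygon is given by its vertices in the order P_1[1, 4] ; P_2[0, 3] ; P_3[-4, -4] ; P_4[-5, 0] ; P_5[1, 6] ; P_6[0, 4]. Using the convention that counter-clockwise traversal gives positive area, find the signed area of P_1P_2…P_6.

-17.5

Σ = (3) + (12) + (-20) + (-30) + (4) + (-4) = -35
Signed area = Σ/2 = -17.5 (negative ⇒ clockwise traversal).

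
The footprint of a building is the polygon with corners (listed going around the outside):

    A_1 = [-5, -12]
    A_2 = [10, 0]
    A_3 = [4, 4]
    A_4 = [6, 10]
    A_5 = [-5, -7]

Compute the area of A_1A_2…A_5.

Apply the shoelace (surveyor's) formula: 2A = Σ (x_i·y_{i+1} − x_{i+1}·y_i), indices taken mod 5.
Σ = (120) + (40) + (16) + (8) + (25) = 209
Area = |Σ|/2 = 104.5.

104.5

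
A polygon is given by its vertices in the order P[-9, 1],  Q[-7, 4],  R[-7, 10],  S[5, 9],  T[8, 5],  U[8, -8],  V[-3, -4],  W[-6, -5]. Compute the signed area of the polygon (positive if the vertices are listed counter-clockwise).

Apply Gauss's area formula: 2A = Σ (x_i·y_{i+1} − x_{i+1}·y_i), indices taken mod 8.
Σ = (-29) + (-42) + (-113) + (-47) + (-104) + (-56) + (-9) + (-51) = -451
Signed area = Σ/2 = -225.5 (negative ⇒ clockwise traversal).

-225.5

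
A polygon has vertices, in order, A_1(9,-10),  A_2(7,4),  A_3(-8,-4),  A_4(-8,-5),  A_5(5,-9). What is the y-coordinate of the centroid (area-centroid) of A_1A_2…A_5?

Apply the shoelace formula. First the cross-terms c_i = x_i·y_{i+1} − x_{i+1}·y_i:
  106, 4, 8, 97, 31  ⇒  2A = 246, A = 123.
Then Σ (y_i + y_{i+1})·c_i = -2655, so ȳ = -2655 / (6·123) = -295/82.

-295/82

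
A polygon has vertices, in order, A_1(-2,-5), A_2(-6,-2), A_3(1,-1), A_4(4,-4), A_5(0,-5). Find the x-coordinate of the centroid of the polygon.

Apply the shoelace (surveyor's) formula. First the cross-terms c_i = x_i·y_{i+1} − x_{i+1}·y_i:
  -26, 8, 0, -20, -10  ⇒  2A = -48, A = -24.
Then Σ (x_i + x_{i+1})·c_i = 108, so x̄ = 108 / (6·(-24)) = -0.75.

-0.75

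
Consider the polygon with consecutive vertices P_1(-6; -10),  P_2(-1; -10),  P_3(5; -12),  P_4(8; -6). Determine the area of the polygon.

Apply the shoelace formula: 2A = Σ (x_i·y_{i+1} − x_{i+1}·y_i), indices taken mod 4.
Cross-terms: 50, 62, 66, -116  ⇒  Σ = 62
Area = |Σ|/2 = 31.

31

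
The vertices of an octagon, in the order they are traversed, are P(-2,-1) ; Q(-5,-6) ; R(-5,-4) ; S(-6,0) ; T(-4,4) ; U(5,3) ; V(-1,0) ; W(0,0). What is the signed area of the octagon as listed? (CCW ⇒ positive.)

-40

Apply Gauss's area formula: 2A = Σ (x_i·y_{i+1} − x_{i+1}·y_i), indices taken mod 8.
Σ = (7) + (-10) + (-24) + (-24) + (-32) + (3) + (0) + (0) = -80
Signed area = Σ/2 = -40 (negative ⇒ clockwise traversal).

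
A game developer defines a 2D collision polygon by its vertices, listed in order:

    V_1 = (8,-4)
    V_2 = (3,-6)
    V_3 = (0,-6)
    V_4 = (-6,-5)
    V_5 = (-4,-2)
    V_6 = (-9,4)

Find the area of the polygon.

Apply Gauss's area formula: 2A = Σ (x_i·y_{i+1} − x_{i+1}·y_i), indices taken mod 6.
Cross-terms: -36, -18, -36, -8, -34, 4  ⇒  Σ = -128
Area = |Σ|/2 = 64.

64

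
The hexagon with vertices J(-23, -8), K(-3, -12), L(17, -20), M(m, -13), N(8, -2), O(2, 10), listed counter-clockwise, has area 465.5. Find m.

13

The doubled signed area Σ (x_i y_{i+1} − x_{i+1} y_i) is linear in m.
With m=0 it equals 697; the coefficient of m is 18 (from the two edges through M).
So 18·m + 697 = 2·465.5 = 931 ⇒ m = 13.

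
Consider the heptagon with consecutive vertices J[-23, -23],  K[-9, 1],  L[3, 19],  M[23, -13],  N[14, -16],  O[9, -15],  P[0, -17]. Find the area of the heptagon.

838

Apply Gauss's area formula: 2A = Σ (x_i·y_{i+1} − x_{i+1}·y_i), indices taken mod 7.
J→K: (-23)(1) − (-9)(-23) = -230
K→L: (-9)(19) − (3)(1) = -174
L→M: (3)(-13) − (23)(19) = -476
M→N: (23)(-16) − (14)(-13) = -186
N→O: (14)(-15) − (9)(-16) = -66
O→P: (9)(-17) − (0)(-15) = -153
P→J: (0)(-23) − (-23)(-17) = -391
Σ = -1676
Area = |Σ|/2 = 838.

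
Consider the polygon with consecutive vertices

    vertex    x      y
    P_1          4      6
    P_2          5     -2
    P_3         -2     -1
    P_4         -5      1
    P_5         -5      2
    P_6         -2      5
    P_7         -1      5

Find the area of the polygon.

55.5

Apply Gauss's area formula: 2A = Σ (x_i·y_{i+1} − x_{i+1}·y_i), indices taken mod 7.
Σ = (-38) + (-9) + (-7) + (-5) + (-21) + (-5) + (-26) = -111
Area = |Σ|/2 = 55.5.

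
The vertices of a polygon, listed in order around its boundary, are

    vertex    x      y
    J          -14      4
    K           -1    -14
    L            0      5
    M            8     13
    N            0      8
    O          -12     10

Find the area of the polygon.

203.5

J→K: (-14)(-14) − (-1)(4) = 200
K→L: (-1)(5) − (0)(-14) = -5
L→M: (0)(13) − (8)(5) = -40
M→N: (8)(8) − (0)(13) = 64
N→O: (0)(10) − (-12)(8) = 96
O→J: (-12)(4) − (-14)(10) = 92
Σ = 407
Area = |Σ|/2 = 203.5.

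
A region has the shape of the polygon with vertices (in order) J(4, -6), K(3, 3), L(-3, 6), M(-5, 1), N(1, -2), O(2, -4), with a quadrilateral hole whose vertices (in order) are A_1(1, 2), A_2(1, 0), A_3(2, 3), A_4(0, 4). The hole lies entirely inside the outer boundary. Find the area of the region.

Outer boundary:
Apply the surveyor's formula: 2A = Σ (x_i·y_{i+1} − x_{i+1}·y_i), indices taken mod 6.
Σ = (30) + (27) + (27) + (9) + (0) + (4) = 97
Area = |Σ|/2 = 48.5.
Hole:
Σ = (-2) + (3) + (8) + (-4) = 5
Area = |Σ|/2 = 2.5.
Net area = 48.5 − 2.5 = 46.

46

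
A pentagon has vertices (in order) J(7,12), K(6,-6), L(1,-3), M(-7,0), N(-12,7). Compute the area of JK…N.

194.5

Apply Gauss's area formula: 2A = Σ (x_i·y_{i+1} − x_{i+1}·y_i), indices taken mod 5.
Σ = (-114) + (-12) + (-21) + (-49) + (-193) = -389
Area = |Σ|/2 = 194.5.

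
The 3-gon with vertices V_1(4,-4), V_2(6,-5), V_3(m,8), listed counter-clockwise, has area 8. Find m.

The doubled signed area Σ (x_i y_{i+1} − x_{i+1} y_i) is linear in m.
With m=0 it equals 20; the coefficient of m is 1 (from the two edges through V_3).
So 1·m + 20 = 2·8 = 16 ⇒ m = -4.

-4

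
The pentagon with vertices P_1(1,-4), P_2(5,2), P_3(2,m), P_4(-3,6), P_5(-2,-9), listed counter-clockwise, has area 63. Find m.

The doubled signed area Σ (x_i y_{i+1} − x_{i+1} y_i) is linear in m.
With m=0 it equals 86; the coefficient of m is 8 (from the two edges through P_3).
So 8·m + 86 = 2·63 = 126 ⇒ m = 5.

5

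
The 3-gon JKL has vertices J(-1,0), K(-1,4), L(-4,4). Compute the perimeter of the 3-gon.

12

|JK| = √((0)² + (4)²) = √16 = 4
|KL| = √((-3)² + (0)²) = √9 = 3
|LJ| = √((3)² + (-4)²) = √25 = 5
Perimeter = 4 + 3 + 5 = 12.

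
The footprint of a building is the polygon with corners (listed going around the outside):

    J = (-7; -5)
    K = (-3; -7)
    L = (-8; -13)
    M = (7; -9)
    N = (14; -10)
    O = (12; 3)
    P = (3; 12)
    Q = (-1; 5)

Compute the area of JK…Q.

J→K: (-7)(-7) − (-3)(-5) = 34
K→L: (-3)(-13) − (-8)(-7) = -17
L→M: (-8)(-9) − (7)(-13) = 163
M→N: (7)(-10) − (14)(-9) = 56
N→O: (14)(3) − (12)(-10) = 162
O→P: (12)(12) − (3)(3) = 135
P→Q: (3)(5) − (-1)(12) = 27
Q→J: (-1)(-5) − (-7)(5) = 40
Σ = 600
Area = |Σ|/2 = 300.

300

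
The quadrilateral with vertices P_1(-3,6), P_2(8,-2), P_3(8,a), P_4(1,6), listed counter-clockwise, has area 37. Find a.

4

The doubled signed area Σ (x_i y_{i+1} − x_{i+1} y_i) is linear in a.
With a=0 it equals 46; the coefficient of a is 7 (from the two edges through P_3).
So 7·a + 46 = 2·37 = 74 ⇒ a = 4.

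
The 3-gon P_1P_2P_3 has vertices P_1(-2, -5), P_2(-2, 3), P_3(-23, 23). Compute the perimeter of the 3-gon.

|P_1P_2| = √((0)² + (8)²) = √64 = 8
|P_2P_3| = √((-21)² + (20)²) = √841 = 29
|P_3P_1| = √((21)² + (-28)²) = √1225 = 35
Perimeter = 8 + 29 + 35 = 72.

72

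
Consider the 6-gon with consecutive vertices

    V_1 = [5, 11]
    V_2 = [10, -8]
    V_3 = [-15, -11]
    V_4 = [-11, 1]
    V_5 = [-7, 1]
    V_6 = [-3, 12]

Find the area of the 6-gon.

347

Apply the shoelace formula: 2A = Σ (x_i·y_{i+1} − x_{i+1}·y_i), indices taken mod 6.
V_1→V_2: (5)(-8) − (10)(11) = -150
V_2→V_3: (10)(-11) − (-15)(-8) = -230
V_3→V_4: (-15)(1) − (-11)(-11) = -136
V_4→V_5: (-11)(1) − (-7)(1) = -4
V_5→V_6: (-7)(12) − (-3)(1) = -81
V_6→V_1: (-3)(11) − (5)(12) = -93
Σ = -694
Area = |Σ|/2 = 347.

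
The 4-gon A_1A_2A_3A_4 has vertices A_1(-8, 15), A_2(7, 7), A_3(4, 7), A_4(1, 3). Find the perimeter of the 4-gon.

40

|A_1A_2| = √((15)² + (-8)²) = √289 = 17
|A_2A_3| = √((-3)² + (0)²) = √9 = 3
|A_3A_4| = √((-3)² + (-4)²) = √25 = 5
|A_4A_1| = √((-9)² + (12)²) = √225 = 15
Perimeter = 17 + 3 + 5 + 15 = 40.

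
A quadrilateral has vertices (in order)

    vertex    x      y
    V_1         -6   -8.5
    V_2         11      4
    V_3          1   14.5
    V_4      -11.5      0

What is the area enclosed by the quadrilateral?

Σ = (69.5) + (155.5) + (166.75) + (97.75) = 489.5
Area = |Σ|/2 = 244.75.

244.75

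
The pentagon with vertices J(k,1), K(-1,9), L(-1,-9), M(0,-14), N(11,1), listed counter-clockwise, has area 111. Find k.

3

Write out the shoelace sum; only the two edges meeting at J involve k:
2·Area = [(11·1 − k·1) + (k·9 − (-1)·1)] + 186
       = 8·k + 198 = 222
⇒ k = 3.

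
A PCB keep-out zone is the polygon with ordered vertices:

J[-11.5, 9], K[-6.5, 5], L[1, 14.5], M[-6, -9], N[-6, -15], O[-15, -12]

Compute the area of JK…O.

Apply the surveyor's formula: 2A = Σ (x_i·y_{i+1} − x_{i+1}·y_i), indices taken mod 6.
Cross-terms: 1, -99.25, 78, 36, -153, -273  ⇒  Σ = -410.25
Area = |Σ|/2 = 205.125.

205.125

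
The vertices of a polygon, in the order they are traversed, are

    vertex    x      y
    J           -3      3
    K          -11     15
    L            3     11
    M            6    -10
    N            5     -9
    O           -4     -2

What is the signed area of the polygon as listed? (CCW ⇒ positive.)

-171

Cross-terms: -12, -166, -96, -4, -46, -18  ⇒  Σ = -342
Signed area = Σ/2 = -171 (negative ⇒ clockwise traversal).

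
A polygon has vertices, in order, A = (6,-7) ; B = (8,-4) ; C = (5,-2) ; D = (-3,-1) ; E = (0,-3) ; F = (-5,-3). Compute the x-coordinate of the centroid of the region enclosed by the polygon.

Apply the shoelace (surveyor's) formula. First the cross-terms c_i = x_i·y_{i+1} − x_{i+1}·y_i:
  32, 4, -11, 9, -15, 53  ⇒  2A = 72, A = 36.
Then Σ (x_i + x_{i+1})·c_i = 579, so x̄ = 579 / (6·36) = 193/72.

193/72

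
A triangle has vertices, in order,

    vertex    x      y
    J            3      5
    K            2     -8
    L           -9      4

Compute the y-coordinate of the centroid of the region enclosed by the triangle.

Apply the shoelace (surveyor's) formula. First the cross-terms c_i = x_i·y_{i+1} − x_{i+1}·y_i:
  -34, -64, -57  ⇒  2A = -155, A = -77.5.
Then Σ (y_i + y_{i+1})·c_i = -155, so ȳ = -155 / (6·(-77.5)) = 1/3.

1/3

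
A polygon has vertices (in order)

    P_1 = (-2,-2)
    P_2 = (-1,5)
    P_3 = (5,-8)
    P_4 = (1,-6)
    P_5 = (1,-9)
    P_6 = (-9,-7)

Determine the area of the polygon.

69

Σ = (-12) + (-17) + (-22) + (-3) + (-88) + (4) = -138
Area = |Σ|/2 = 69.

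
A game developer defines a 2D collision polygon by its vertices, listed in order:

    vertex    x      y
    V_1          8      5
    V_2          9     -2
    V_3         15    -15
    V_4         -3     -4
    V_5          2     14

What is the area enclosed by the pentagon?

V_1→V_2: (8)(-2) − (9)(5) = -61
V_2→V_3: (9)(-15) − (15)(-2) = -105
V_3→V_4: (15)(-4) − (-3)(-15) = -105
V_4→V_5: (-3)(14) − (2)(-4) = -34
V_5→V_1: (2)(5) − (8)(14) = -102
Σ = -407
Area = |Σ|/2 = 203.5.

203.5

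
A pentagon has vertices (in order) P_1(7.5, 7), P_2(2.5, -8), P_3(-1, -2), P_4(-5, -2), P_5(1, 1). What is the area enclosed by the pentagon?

Σ = (-77.5) + (-13) + (-8) + (-3) + (-0.5) = -102
Area = |Σ|/2 = 51.

51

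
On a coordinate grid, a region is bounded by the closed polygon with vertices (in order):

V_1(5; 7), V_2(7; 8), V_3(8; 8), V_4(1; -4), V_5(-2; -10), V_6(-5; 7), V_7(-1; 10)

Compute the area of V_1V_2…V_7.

V_1→V_2: (5)(8) − (7)(7) = -9
V_2→V_3: (7)(8) − (8)(8) = -8
V_3→V_4: (8)(-4) − (1)(8) = -40
V_4→V_5: (1)(-10) − (-2)(-4) = -18
V_5→V_6: (-2)(7) − (-5)(-10) = -64
V_6→V_7: (-5)(10) − (-1)(7) = -43
V_7→V_1: (-1)(7) − (5)(10) = -57
Σ = -239
Area = |Σ|/2 = 119.5.

119.5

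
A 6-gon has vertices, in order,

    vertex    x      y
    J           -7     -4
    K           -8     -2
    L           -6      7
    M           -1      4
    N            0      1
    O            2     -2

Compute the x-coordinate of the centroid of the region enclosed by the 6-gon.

Apply the shoelace (surveyor's) formula. First the cross-terms c_i = x_i·y_{i+1} − x_{i+1}·y_i:
  -18, -68, -17, -1, -2, -22  ⇒  2A = -128, A = -64.
Then Σ (x_i + x_{i+1})·c_i = 1448, so x̄ = 1448 / (6·(-64)) = -181/48.

-181/48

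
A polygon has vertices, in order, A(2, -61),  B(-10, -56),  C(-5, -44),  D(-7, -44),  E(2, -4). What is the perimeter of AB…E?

126

|AB| = √((-12)² + (5)²) = √169 = 13
|BC| = √((5)² + (12)²) = √169 = 13
|CD| = √((-2)² + (0)²) = √4 = 2
|DE| = √((9)² + (40)²) = √1681 = 41
|EA| = √((0)² + (-57)²) = √3249 = 57
Perimeter = 13 + 13 + 2 + 41 + 57 = 126.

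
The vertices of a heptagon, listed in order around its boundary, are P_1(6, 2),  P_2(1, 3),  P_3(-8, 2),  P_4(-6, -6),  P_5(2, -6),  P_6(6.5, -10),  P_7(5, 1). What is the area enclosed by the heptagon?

114.75

Apply the shoelace formula: 2A = Σ (x_i·y_{i+1} − x_{i+1}·y_i), indices taken mod 7.
Cross-terms: 16, 26, 60, 48, 19, 56.5, 4  ⇒  Σ = 229.5
Area = |Σ|/2 = 114.75.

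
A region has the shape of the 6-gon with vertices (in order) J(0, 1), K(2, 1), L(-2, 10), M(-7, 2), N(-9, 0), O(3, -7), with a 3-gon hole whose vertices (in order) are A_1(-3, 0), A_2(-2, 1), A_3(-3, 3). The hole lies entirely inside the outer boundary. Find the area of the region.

Outer boundary:
Σ = (-2) + (22) + (66) + (18) + (63) + (3) = 170
Area = |Σ|/2 = 85.
Hole:
Apply the shoelace formula: 2A = Σ (x_i·y_{i+1} − x_{i+1}·y_i), indices taken mod 3.
A_1→A_2: (-3)(1) − (-2)(0) = -3
A_2→A_3: (-2)(3) − (-3)(1) = -3
A_3→A_1: (-3)(0) − (-3)(3) = 9
Σ = 3
Area = |Σ|/2 = 1.5.
Net area = 85 − 1.5 = 83.5.

83.5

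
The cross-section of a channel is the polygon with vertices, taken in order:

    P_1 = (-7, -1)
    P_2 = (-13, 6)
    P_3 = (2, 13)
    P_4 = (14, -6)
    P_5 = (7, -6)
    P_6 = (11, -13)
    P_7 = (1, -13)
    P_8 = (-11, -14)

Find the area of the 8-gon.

435.5

Apply the surveyor's formula: 2A = Σ (x_i·y_{i+1} − x_{i+1}·y_i), indices taken mod 8.
P_1→P_2: (-7)(6) − (-13)(-1) = -55
P_2→P_3: (-13)(13) − (2)(6) = -181
P_3→P_4: (2)(-6) − (14)(13) = -194
P_4→P_5: (14)(-6) − (7)(-6) = -42
P_5→P_6: (7)(-13) − (11)(-6) = -25
P_6→P_7: (11)(-13) − (1)(-13) = -130
P_7→P_8: (1)(-14) − (-11)(-13) = -157
P_8→P_1: (-11)(-1) − (-7)(-14) = -87
Σ = -871
Area = |Σ|/2 = 435.5.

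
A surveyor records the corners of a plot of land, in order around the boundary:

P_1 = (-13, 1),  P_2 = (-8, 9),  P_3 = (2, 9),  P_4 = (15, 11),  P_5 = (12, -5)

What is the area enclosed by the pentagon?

Apply the surveyor's formula: 2A = Σ (x_i·y_{i+1} − x_{i+1}·y_i), indices taken mod 5.
P_1→P_2: (-13)(9) − (-8)(1) = -109
P_2→P_3: (-8)(9) − (2)(9) = -90
P_3→P_4: (2)(11) − (15)(9) = -113
P_4→P_5: (15)(-5) − (12)(11) = -207
P_5→P_1: (12)(1) − (-13)(-5) = -53
Σ = -572
Area = |Σ|/2 = 286.

286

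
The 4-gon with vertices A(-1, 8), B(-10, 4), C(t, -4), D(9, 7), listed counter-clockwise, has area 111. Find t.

The doubled signed area Σ (x_i y_{i+1} − x_{i+1} y_i) is linear in t.
With t=0 it equals 231; the coefficient of t is 3 (from the two edges through C).
So 3·t + 231 = 2·111 = 222 ⇒ t = -3.

-3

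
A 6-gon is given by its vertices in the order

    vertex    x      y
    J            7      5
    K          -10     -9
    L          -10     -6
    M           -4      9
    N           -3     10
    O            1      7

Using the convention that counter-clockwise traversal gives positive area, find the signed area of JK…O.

J→K: (7)(-9) − (-10)(5) = -13
K→L: (-10)(-6) − (-10)(-9) = -30
L→M: (-10)(9) − (-4)(-6) = -114
M→N: (-4)(10) − (-3)(9) = -13
N→O: (-3)(7) − (1)(10) = -31
O→J: (1)(5) − (7)(7) = -44
Σ = -245
Signed area = Σ/2 = -122.5 (negative ⇒ clockwise traversal).

-122.5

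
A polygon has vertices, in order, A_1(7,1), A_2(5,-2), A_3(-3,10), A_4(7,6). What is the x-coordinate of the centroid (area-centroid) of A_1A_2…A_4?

Apply the shoelace formula. First the cross-terms c_i = x_i·y_{i+1} − x_{i+1}·y_i:
  -19, 44, -88, -35  ⇒  2A = -98, A = -49.
Then Σ (x_i + x_{i+1})·c_i = -982, so x̄ = -982 / (6·(-49)) = 491/147.

491/147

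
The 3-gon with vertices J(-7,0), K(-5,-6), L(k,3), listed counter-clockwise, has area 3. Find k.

-7

Write out the shoelace sum; only the two edges meeting at L involve k:
2·Area = [((-5)·3 − k·(-6)) + (k·0 − (-7)·3)] + 42
       = 6·k + 48 = 6
⇒ k = -7.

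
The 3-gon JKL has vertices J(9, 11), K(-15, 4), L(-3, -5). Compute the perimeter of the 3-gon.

60

|JK| = √((-24)² + (-7)²) = √625 = 25
|KL| = √((12)² + (-9)²) = √225 = 15
|LJ| = √((12)² + (16)²) = √400 = 20
Perimeter = 25 + 15 + 20 = 60.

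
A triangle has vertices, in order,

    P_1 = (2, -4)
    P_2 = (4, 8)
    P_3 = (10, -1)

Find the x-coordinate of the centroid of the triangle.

Apply the surveyor's formula. First the cross-terms c_i = x_i·y_{i+1} − x_{i+1}·y_i:
  32, -84, -38  ⇒  2A = -90, A = -45.
Then Σ (x_i + x_{i+1})·c_i = -1440, so x̄ = -1440 / (6·(-45)) = 16/3.

16/3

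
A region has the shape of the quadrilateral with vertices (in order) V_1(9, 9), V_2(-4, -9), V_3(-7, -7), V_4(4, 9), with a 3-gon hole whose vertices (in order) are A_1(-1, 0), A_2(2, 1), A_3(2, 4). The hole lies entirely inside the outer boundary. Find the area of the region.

75.5

Outer boundary:
Apply the surveyor's formula: 2A = Σ (x_i·y_{i+1} − x_{i+1}·y_i), indices taken mod 4.
V_1→V_2: (9)(-9) − (-4)(9) = -45
V_2→V_3: (-4)(-7) − (-7)(-9) = -35
V_3→V_4: (-7)(9) − (4)(-7) = -35
V_4→V_1: (4)(9) − (9)(9) = -45
Σ = -160
Area = |Σ|/2 = 80.
Hole:
Apply Gauss's area formula: 2A = Σ (x_i·y_{i+1} − x_{i+1}·y_i), indices taken mod 3.
Σ = (-1) + (6) + (4) = 9
Area = |Σ|/2 = 4.5.
Net area = 80 − 4.5 = 75.5.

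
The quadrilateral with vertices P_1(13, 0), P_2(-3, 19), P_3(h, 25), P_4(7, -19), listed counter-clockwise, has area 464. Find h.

-18

Write out the shoelace sum; only the two edges meeting at P_3 involve h:
2·Area = [((-3)·25 − h·19) + (h·(-19) − 7·25)] + 494
       = -38·h + 244 = 928
⇒ h = -18.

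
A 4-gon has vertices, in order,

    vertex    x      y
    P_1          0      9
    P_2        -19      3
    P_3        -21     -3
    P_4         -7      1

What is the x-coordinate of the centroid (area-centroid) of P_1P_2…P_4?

-1072/93

Apply Gauss's area formula. First the cross-terms c_i = x_i·y_{i+1} − x_{i+1}·y_i:
  171, 120, -42, -63  ⇒  2A = 186, A = 93.
Then Σ (x_i + x_{i+1})·c_i = -6432, so x̄ = -6432 / (6·93) = -1072/93.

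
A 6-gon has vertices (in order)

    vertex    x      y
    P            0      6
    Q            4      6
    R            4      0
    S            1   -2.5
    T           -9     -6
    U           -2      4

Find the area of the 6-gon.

Apply Gauss's area formula: 2A = Σ (x_i·y_{i+1} − x_{i+1}·y_i), indices taken mod 6.
Cross-terms: -24, -24, -10, -28.5, -48, -12  ⇒  Σ = -146.5
Area = |Σ|/2 = 73.25.

73.25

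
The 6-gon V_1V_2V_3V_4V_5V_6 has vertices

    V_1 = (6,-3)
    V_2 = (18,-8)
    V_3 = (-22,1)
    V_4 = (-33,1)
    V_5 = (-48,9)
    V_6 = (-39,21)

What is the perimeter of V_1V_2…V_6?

148

|V_1V_2| = √((12)² + (-5)²) = √169 = 13
|V_2V_3| = √((-40)² + (9)²) = √1681 = 41
|V_3V_4| = √((-11)² + (0)²) = √121 = 11
|V_4V_5| = √((-15)² + (8)²) = √289 = 17
|V_5V_6| = √((9)² + (12)²) = √225 = 15
|V_6V_1| = √((45)² + (-24)²) = √2601 = 51
Perimeter = 13 + 41 + 11 + 17 + 15 + 51 = 148.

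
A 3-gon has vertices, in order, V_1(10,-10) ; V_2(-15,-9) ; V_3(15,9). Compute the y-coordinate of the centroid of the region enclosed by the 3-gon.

-10/3

Apply Gauss's area formula. First the cross-terms c_i = x_i·y_{i+1} − x_{i+1}·y_i:
  -240, 0, -240  ⇒  2A = -480, A = -240.
Then Σ (y_i + y_{i+1})·c_i = 4800, so ȳ = 4800 / (6·(-240)) = -10/3.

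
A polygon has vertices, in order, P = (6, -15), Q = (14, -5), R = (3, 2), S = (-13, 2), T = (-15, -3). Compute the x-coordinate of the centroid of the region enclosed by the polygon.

-4/63

Apply Gauss's area formula. First the cross-terms c_i = x_i·y_{i+1} − x_{i+1}·y_i:
  180, 43, 32, 69, 243  ⇒  2A = 567, A = 283.5.
Then Σ (x_i + x_{i+1})·c_i = -108, so x̄ = -108 / (6·283.5) = -4/63.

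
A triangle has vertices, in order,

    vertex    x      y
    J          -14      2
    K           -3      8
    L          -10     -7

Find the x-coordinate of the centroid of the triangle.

-9

Apply the shoelace (surveyor's) formula. First the cross-terms c_i = x_i·y_{i+1} − x_{i+1}·y_i:
  -106, 101, -118  ⇒  2A = -123, A = -61.5.
Then Σ (x_i + x_{i+1})·c_i = 3321, so x̄ = 3321 / (6·(-61.5)) = -9.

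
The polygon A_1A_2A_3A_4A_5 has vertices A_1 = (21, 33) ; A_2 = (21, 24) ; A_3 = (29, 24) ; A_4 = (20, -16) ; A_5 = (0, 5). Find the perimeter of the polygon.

122

|A_1A_2| = √((0)² + (-9)²) = √81 = 9
|A_2A_3| = √((8)² + (0)²) = √64 = 8
|A_3A_4| = √((-9)² + (-40)²) = √1681 = 41
|A_4A_5| = √((-20)² + (21)²) = √841 = 29
|A_5A_1| = √((21)² + (28)²) = √1225 = 35
Perimeter = 9 + 8 + 41 + 29 + 35 = 122.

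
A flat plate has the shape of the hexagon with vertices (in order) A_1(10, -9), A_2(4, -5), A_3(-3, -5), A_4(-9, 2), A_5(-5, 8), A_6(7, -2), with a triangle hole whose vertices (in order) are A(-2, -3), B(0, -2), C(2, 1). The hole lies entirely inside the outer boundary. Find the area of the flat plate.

Outer boundary:
Apply the shoelace formula: 2A = Σ (x_i·y_{i+1} − x_{i+1}·y_i), indices taken mod 6.
A_1→A_2: (10)(-5) − (4)(-9) = -14
A_2→A_3: (4)(-5) − (-3)(-5) = -35
A_3→A_4: (-3)(2) − (-9)(-5) = -51
A_4→A_5: (-9)(8) − (-5)(2) = -62
A_5→A_6: (-5)(-2) − (7)(8) = -46
A_6→A_1: (7)(-9) − (10)(-2) = -43
Σ = -251
Area = |Σ|/2 = 125.5.
Hole:
Apply the surveyor's formula: 2A = Σ (x_i·y_{i+1} − x_{i+1}·y_i), indices taken mod 3.
Σ = (4) + (4) + (-4) = 4
Area = |Σ|/2 = 2.
Net area = 125.5 − 2 = 123.5.

123.5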